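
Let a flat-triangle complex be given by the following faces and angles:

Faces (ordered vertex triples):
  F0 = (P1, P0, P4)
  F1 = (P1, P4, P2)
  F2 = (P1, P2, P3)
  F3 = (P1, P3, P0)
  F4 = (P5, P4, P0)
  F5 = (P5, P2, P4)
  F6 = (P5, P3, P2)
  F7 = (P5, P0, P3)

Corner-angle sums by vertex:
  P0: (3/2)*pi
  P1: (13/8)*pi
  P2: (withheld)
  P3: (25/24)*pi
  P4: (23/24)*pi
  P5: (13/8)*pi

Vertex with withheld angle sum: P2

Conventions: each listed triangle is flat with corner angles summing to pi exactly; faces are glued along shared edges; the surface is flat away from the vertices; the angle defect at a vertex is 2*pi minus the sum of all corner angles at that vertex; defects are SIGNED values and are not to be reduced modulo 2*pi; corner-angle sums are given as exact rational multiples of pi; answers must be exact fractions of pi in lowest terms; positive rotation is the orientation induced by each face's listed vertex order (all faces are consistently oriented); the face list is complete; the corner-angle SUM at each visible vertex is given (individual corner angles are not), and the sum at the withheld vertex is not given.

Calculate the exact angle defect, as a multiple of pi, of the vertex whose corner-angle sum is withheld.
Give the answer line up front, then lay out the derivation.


Answer: defect(P2) = (3/4)*pi

V = 6, E = 12, F = 8; chi = V - E + F = 2
Gauss-Bonnet: total defect = 2*pi*chi = 4*pi; visible defects sum to (13/4)*pi


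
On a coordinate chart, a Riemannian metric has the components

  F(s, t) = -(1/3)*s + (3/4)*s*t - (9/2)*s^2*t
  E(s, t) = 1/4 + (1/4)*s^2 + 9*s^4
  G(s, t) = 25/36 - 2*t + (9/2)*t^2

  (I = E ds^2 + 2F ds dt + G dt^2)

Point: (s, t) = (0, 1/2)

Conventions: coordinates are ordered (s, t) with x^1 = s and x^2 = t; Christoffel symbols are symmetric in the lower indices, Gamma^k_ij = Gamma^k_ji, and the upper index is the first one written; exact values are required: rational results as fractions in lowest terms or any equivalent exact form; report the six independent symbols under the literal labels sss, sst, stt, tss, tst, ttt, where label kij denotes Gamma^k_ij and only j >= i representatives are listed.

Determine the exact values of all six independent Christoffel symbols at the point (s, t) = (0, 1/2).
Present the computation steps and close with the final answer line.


E = 1/4, F = 0, G = 59/72 at the point
E_s = 0, E_t = 0, F_s = 1/24, F_t = 0, G_s = 0, G_t = 5/2
EG - F^2 = 59/288;  g^inv = (288/59) * [[59/72, 0], [0, 1/4]]
first-kind symbols [ij,l] = (1/2)(d_i g_jl + d_j g_il - d_l g_ij): [ss,s] = E_s/2 = 0, [ss,t] = F_s - E_t/2 = 1/24, [st,s] = E_t/2 = 0, [st,t] = G_s/2 = 0, [tt,s] = F_t - G_s/2 = 0, [tt,t] = G_t/2 = 5/4
Gamma^s_ij = (G*[ij,s] - F*[ij,t])/(EG - F^2), Gamma^t_ij = (E*[ij,t] - F*[ij,s])/(EG - F^2)

Answer: Gamma_sss = 0, Gamma_sst = 0, Gamma_stt = 0, Gamma_tss = 3/59, Gamma_tst = 0, Gamma_ttt = 90/59


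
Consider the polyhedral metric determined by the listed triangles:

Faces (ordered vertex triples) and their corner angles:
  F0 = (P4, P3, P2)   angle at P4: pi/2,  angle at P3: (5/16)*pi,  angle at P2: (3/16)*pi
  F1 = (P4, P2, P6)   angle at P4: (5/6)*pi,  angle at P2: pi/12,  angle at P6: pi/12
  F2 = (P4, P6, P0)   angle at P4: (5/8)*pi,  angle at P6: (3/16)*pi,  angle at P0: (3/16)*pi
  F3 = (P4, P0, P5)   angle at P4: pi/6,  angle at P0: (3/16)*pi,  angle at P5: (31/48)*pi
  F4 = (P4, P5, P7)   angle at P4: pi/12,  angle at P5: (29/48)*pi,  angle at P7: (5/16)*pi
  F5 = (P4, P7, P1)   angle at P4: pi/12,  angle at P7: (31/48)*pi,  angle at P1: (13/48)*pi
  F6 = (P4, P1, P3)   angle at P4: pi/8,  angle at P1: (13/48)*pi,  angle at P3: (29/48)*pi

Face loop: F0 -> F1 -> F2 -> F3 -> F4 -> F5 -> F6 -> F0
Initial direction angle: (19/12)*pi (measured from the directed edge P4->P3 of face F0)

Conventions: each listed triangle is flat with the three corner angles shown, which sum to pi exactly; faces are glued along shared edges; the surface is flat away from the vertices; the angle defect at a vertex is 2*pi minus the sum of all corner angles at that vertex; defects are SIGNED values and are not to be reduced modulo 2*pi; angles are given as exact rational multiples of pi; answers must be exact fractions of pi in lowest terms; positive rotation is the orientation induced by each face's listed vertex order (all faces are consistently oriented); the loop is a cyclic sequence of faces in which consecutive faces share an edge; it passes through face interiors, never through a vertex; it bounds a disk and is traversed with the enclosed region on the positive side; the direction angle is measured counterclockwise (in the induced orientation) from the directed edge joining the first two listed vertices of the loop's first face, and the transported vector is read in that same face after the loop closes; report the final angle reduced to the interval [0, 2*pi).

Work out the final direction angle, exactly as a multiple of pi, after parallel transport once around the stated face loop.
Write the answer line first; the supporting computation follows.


Answer: final direction angle = (7/6)*pi

enclosed vertex P4: corner angles sum to (29/12)*pi, defect = 2*pi - (29/12)*pi = (-5/12)*pi
the final direction is the initial angle plus the enclosed defects, taken mod 2*pi in the induced orientation
final angle = (19/12)*pi - (5/12)*pi = (7/6)*pi (mod 2*pi)


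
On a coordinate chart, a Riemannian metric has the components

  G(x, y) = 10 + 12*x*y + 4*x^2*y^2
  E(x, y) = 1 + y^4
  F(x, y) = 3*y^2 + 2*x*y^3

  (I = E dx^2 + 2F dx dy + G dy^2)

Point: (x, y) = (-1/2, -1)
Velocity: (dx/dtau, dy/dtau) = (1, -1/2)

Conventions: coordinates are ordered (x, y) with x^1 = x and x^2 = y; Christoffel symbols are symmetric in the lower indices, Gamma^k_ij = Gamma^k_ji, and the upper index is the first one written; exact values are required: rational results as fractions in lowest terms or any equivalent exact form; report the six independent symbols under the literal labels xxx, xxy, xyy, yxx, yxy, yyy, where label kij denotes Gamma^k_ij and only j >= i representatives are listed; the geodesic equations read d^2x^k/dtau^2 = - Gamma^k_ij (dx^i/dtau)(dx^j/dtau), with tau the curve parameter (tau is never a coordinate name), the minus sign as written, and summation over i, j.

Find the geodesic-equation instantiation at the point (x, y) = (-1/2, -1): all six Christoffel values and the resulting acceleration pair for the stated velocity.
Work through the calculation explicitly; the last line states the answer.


E = 2, F = 4, G = 17 at the point
E_x = 0, E_y = -4, F_x = -2, F_y = -9, G_x = -16, G_y = -8
EG - F^2 = 18;  g^inv = (1/18) * [[17, -4], [-4, 2]]
first-kind symbols [ij,l] = (1/2)(d_i g_jl + d_j g_il - d_l g_ij): [xx,x] = E_x/2 = 0, [xx,y] = F_x - E_y/2 = 0, [xy,x] = E_y/2 = -2, [xy,y] = G_x/2 = -8, [yy,x] = F_y - G_x/2 = -1, [yy,y] = G_y/2 = -4
Gamma^x_ij = (G*[ij,x] - F*[ij,y])/(EG - F^2), Gamma^y_ij = (E*[ij,y] - F*[ij,x])/(EG - F^2)
Gamma_xxx = 0, Gamma_xxy = -1/9, Gamma_xyy = -1/18, Gamma_yxx = 0, Gamma_yxy = -4/9, Gamma_yyy = -2/9
d^2x/dtau^2 = -(Gamma_xxx*(1)^2 + 2*Gamma_xxy*(1)*(-1/2) + Gamma_xyy*(-1/2)^2) = -7/72
d^2y/dtau^2 = -(Gamma_yxx*(1)^2 + 2*Gamma_yxy*(1)*(-1/2) + Gamma_yyy*(-1/2)^2) = -7/18

Answer: Gamma_xxx = 0, Gamma_xxy = -1/9, Gamma_xyy = -1/18, Gamma_yxx = 0, Gamma_yxy = -4/9, Gamma_yyy = -2/9; accelerations (d^2x/dtau^2, d^2y/dtau^2) = (-7/72, -7/18)


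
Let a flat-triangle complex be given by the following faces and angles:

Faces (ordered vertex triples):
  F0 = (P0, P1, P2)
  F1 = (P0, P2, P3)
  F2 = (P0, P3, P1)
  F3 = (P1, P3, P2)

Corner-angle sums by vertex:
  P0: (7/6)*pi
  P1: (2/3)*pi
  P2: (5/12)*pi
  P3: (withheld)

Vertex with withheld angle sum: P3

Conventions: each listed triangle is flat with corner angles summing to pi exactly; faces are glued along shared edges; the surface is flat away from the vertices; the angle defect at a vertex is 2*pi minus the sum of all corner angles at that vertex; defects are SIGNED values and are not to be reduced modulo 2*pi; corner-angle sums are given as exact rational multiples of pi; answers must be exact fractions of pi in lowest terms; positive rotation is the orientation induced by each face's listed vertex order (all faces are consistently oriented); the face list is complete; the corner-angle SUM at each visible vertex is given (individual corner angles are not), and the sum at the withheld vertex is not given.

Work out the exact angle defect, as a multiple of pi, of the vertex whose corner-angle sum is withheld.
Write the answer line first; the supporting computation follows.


Answer: defect(P3) = pi/4

V = 4, E = 6, F = 4; chi = V - E + F = 2
Gauss-Bonnet: total defect = 2*pi*chi = 4*pi; visible defects sum to (15/4)*pi


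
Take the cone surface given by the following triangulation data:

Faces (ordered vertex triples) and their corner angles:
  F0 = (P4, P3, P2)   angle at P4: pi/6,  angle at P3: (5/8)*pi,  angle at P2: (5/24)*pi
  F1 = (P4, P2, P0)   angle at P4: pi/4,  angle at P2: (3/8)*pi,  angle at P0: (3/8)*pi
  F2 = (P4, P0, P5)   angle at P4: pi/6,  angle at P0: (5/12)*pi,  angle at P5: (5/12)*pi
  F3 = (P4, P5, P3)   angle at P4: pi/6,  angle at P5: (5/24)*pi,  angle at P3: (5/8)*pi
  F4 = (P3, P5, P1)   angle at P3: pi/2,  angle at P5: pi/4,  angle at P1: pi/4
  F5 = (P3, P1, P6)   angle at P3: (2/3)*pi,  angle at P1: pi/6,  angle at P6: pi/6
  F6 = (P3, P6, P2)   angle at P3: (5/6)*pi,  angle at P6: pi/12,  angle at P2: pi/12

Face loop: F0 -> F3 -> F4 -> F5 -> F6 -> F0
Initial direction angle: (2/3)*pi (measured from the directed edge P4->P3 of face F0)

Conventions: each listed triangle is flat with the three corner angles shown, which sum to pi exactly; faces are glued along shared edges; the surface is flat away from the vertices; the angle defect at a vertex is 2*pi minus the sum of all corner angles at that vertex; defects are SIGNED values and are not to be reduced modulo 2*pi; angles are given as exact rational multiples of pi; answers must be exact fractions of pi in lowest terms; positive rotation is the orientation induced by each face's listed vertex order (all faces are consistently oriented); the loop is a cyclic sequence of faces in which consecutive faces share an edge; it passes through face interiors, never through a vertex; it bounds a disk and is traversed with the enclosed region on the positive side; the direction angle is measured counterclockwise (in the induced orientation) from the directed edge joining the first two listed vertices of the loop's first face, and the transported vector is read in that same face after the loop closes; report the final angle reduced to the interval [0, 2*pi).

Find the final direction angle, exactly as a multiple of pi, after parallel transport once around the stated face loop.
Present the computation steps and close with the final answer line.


enclosed vertex P3: corner angles sum to (13/4)*pi, defect = 2*pi - (13/4)*pi = (-5/4)*pi
adding the enclosed defects to the starting angle (mod 2*pi, induced orientation) gives the holonomy
final angle = (2/3)*pi - (5/4)*pi = (17/12)*pi (mod 2*pi)

Answer: final direction angle = (17/12)*pi


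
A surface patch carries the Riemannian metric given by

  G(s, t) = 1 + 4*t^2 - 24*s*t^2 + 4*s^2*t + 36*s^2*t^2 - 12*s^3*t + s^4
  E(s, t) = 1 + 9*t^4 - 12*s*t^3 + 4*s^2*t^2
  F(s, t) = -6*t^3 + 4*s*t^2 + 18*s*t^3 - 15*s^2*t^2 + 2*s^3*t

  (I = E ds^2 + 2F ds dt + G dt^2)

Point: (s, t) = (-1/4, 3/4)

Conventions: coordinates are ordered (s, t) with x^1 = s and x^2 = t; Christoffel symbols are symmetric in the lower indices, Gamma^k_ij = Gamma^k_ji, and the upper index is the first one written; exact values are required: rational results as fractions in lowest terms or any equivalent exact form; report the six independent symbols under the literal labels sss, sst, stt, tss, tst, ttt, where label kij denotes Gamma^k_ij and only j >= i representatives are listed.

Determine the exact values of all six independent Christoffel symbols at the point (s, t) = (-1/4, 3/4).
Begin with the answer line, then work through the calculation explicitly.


Answer: Gamma_sss = -396/1597, Gamma_sst = 1320/1597, Gamma_stt = -924/1597, Gamma_tss = 516/1597, Gamma_tst = -1720/1597, Gamma_ttt = 1204/1597

E = 1345/256, F = -1419/256, G = 2105/256 at the point
E_s = -99/16, E_t = 165/8, F_s = 459/32, F_t = -661/32, G_s = -215/8, G_t = 301/16
EG - F^2 = 1597/128;  g^inv = (128/1597) * [[2105/256, 1419/256], [1419/256, 1345/256]]
first-kind symbols [ij,l] = (1/2)(d_i g_jl + d_j g_il - d_l g_ij): [ss,s] = E_s/2 = -99/32, [ss,t] = F_s - E_t/2 = 129/32, [st,s] = E_t/2 = 165/16, [st,t] = G_s/2 = -215/16, [tt,s] = F_t - G_s/2 = -231/32, [tt,t] = G_t/2 = 301/32
Gamma^s_ij = (G*[ij,s] - F*[ij,t])/(EG - F^2), Gamma^t_ij = (E*[ij,t] - F*[ij,s])/(EG - F^2)


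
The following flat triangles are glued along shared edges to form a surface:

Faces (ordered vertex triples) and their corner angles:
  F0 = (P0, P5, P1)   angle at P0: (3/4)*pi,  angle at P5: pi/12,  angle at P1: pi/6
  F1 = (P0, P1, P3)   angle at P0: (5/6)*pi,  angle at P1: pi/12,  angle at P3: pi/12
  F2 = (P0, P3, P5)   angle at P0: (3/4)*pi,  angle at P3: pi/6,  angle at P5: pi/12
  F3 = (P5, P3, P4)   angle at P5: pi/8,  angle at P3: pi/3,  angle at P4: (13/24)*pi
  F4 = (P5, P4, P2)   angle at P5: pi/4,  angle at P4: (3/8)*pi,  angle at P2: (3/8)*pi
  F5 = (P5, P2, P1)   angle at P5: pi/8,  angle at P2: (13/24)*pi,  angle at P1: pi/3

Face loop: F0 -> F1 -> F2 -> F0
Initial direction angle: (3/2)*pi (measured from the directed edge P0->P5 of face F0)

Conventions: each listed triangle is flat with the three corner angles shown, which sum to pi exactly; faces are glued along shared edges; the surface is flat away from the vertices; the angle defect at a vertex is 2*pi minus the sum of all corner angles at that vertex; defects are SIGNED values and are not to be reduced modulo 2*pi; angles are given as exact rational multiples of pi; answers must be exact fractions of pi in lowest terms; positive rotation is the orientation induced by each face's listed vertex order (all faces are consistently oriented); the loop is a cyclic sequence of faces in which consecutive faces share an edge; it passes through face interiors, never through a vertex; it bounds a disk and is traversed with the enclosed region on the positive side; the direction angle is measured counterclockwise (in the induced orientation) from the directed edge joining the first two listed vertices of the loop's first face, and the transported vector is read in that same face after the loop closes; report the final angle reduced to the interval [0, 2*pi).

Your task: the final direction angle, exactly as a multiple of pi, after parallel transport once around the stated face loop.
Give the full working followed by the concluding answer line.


enclosed vertex P0: corner angles sum to (7/3)*pi, defect = 2*pi - (7/3)*pi = -pi/3
the rotation equals the total enclosed defect, so the final angle is initial + defects (mod 2*pi)
final angle = (3/2)*pi - pi/3 = (7/6)*pi (mod 2*pi)

Answer: final direction angle = (7/6)*pi


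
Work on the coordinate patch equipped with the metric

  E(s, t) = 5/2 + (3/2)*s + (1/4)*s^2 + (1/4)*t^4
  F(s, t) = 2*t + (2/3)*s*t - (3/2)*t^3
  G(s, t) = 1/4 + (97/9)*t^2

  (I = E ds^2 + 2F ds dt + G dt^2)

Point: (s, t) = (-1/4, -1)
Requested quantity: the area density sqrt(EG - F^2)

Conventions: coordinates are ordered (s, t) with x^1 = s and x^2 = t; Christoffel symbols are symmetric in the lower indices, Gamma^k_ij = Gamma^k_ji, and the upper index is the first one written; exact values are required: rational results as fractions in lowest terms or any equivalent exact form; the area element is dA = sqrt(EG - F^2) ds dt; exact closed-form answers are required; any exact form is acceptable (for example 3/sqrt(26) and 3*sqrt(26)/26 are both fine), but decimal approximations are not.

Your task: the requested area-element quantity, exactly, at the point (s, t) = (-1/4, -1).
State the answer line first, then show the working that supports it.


Answer: sqrt(EG - F^2) = sqrt(60485)/48

E = 153/64, F = -1/3, G = 397/36; EG - F^2 = 60485/2304


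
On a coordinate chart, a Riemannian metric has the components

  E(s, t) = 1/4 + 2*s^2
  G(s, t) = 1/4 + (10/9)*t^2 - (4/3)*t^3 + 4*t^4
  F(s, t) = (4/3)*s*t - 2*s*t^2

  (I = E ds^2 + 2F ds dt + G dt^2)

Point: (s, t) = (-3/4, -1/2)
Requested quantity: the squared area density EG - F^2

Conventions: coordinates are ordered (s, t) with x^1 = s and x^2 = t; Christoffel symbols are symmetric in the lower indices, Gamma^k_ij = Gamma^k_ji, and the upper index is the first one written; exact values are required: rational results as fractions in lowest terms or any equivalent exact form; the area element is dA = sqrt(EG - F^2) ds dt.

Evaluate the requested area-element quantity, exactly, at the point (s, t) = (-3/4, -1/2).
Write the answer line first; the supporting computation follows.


Answer: EG - F^2 = 307/576

E = 11/8, F = 7/8, G = 17/18; EG - F^2 = 307/576


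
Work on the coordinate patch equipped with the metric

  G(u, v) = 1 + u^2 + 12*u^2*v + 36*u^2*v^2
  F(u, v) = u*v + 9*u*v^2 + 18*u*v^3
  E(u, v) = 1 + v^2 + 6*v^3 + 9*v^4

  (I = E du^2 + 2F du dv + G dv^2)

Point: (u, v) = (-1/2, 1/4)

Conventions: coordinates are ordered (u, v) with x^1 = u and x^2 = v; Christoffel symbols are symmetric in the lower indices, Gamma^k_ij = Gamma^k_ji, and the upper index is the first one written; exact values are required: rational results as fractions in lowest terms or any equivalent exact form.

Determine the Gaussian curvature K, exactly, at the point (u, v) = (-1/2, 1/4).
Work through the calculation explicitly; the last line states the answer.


E = 305/256, F = -35/64, G = 41/16, EG - F^2 = 705/256 at the point
E_u = 0, E_v = 35/16, F_u = 35/32, F_v = -71/16, G_u = -25/4, G_v = 15/2
E_vv = 71/4, F_uv = 71/8, G_uu = 25/2
Brioschi: K = (det M1 - det M2) / (EG - F^2)^2 with the standard first/second-derivative matrices M1, M2.
M1 = [[-E_vv/2 + F_uv - G_uu/2, E_u/2, F_u - E_v/2], [F_v - G_u/2, E, F], [G_v/2, F, G]] = [[-25/4, 0, 0], [-21/16, 305/256, -35/64], [15/4, -35/64, 41/16]]; det M1 = -17625/1024
M2 = [[0, E_v/2, G_u/2], [E_v/2, E, F], [G_u/2, F, G]] = [[0, 35/32, -25/8], [35/32, 305/256, -35/64], [-25/8, -35/64, 41/16]]; det M2 = -11225/1024
det M1 - det M2 = -25/4; K = -25/4 / (705/256)^2 = -16384/19881

Answer: K = -16384/19881


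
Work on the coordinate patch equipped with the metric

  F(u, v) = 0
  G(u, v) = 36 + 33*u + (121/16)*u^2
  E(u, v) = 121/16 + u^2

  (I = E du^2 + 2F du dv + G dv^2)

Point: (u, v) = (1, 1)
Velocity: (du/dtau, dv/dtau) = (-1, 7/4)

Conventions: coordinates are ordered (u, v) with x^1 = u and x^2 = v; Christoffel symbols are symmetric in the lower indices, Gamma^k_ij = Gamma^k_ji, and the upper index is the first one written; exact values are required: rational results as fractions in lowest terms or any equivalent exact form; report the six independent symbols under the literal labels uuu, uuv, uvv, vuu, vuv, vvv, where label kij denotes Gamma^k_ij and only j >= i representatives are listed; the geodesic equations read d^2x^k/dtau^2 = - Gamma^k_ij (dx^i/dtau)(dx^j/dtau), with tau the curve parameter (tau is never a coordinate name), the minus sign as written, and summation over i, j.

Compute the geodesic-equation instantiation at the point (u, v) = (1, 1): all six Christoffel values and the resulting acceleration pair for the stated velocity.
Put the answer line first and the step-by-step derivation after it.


Answer: Gamma_uuu = 16/137, Gamma_uuv = 0, Gamma_uvv = -385/137, Gamma_vuu = 0, Gamma_vuv = 11/35, Gamma_vvv = 0; accelerations (d^2u/dtau^2, d^2v/dtau^2) = (18609/2192, 11/10)

E = 137/16, F = 0, G = 1225/16 at the point
E_u = 2, E_v = 0, F_u = 0, F_v = 0, G_u = 385/8, G_v = 0
EG - F^2 = 167825/256;  g^inv = (256/167825) * [[1225/16, 0], [0, 137/16]]
first-kind symbols [ij,l] = (1/2)(d_i g_jl + d_j g_il - d_l g_ij): [uu,u] = E_u/2 = 1, [uu,v] = F_u - E_v/2 = 0, [uv,u] = E_v/2 = 0, [uv,v] = G_u/2 = 385/16, [vv,u] = F_v - G_u/2 = -385/16, [vv,v] = G_v/2 = 0
Gamma^u_ij = (G*[ij,u] - F*[ij,v])/(EG - F^2), Gamma^v_ij = (E*[ij,v] - F*[ij,u])/(EG - F^2)
Gamma_uuu = 16/137, Gamma_uuv = 0, Gamma_uvv = -385/137, Gamma_vuu = 0, Gamma_vuv = 11/35, Gamma_vvv = 0
d^2u/dtau^2 = -(Gamma_uuu*(-1)^2 + 2*Gamma_uuv*(-1)*(7/4) + Gamma_uvv*(7/4)^2) = 18609/2192
d^2v/dtau^2 = -(Gamma_vuu*(-1)^2 + 2*Gamma_vuv*(-1)*(7/4) + Gamma_vvv*(7/4)^2) = 11/10


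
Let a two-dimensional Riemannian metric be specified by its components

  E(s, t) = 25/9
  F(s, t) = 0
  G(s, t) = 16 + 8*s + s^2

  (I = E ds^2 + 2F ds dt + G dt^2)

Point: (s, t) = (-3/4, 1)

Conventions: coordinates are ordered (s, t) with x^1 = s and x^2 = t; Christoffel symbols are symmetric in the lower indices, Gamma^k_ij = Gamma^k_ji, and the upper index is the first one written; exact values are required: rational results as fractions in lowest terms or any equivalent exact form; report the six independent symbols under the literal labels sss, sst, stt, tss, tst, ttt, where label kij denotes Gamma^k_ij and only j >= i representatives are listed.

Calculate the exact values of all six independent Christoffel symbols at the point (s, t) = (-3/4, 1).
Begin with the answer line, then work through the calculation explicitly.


Answer: Gamma_sss = 0, Gamma_sst = 0, Gamma_stt = -117/100, Gamma_tss = 0, Gamma_tst = 4/13, Gamma_ttt = 0

E = 25/9, F = 0, G = 169/16 at the point
E_s = 0, E_t = 0, F_s = 0, F_t = 0, G_s = 13/2, G_t = 0
EG - F^2 = 4225/144;  g^inv = (144/4225) * [[169/16, 0], [0, 25/9]]
first-kind symbols [ij,l] = (1/2)(d_i g_jl + d_j g_il - d_l g_ij): [ss,s] = E_s/2 = 0, [ss,t] = F_s - E_t/2 = 0, [st,s] = E_t/2 = 0, [st,t] = G_s/2 = 13/4, [tt,s] = F_t - G_s/2 = -13/4, [tt,t] = G_t/2 = 0
Gamma^s_ij = (G*[ij,s] - F*[ij,t])/(EG - F^2), Gamma^t_ij = (E*[ij,t] - F*[ij,s])/(EG - F^2)


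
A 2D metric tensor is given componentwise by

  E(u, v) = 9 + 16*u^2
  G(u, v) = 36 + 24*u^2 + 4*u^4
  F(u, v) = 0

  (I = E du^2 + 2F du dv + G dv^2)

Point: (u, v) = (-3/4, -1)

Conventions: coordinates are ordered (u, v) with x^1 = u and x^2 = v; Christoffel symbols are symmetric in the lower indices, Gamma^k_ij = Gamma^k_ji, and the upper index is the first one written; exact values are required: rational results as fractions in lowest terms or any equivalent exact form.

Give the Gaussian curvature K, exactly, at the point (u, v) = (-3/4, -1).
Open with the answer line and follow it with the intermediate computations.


Answer: K = -8/513

E = 18, F = 0, G = 3249/64, EG - F^2 = 29241/32 at the point
E_u = -24, E_v = 0, F_u = 0, F_v = 0, G_u = -171/4, G_v = 0
E_vv = 0, F_uv = 0, G_uu = 75
Evaluate Brioschi's two determinant matrices M1, M2 and divide by (EG - F^2)^2.
M1 = [[-E_vv/2 + F_uv - G_uu/2, E_u/2, F_u - E_v/2], [F_v - G_u/2, E, F], [G_v/2, F, G]] = [[-75/2, -12, 0], [171/8, 18, 0], [0, 0, 3249/64]]; det M1 = -2719413/128
M2 = [[0, E_v/2, G_u/2], [E_v/2, E, F], [G_u/2, F, G]] = [[0, 0, -171/8], [0, 18, 0], [-171/8, 0, 3249/64]]; det M2 = -263169/32
det M1 - det M2 = -1666737/128; K = -1666737/128 / (29241/32)^2 = -8/513


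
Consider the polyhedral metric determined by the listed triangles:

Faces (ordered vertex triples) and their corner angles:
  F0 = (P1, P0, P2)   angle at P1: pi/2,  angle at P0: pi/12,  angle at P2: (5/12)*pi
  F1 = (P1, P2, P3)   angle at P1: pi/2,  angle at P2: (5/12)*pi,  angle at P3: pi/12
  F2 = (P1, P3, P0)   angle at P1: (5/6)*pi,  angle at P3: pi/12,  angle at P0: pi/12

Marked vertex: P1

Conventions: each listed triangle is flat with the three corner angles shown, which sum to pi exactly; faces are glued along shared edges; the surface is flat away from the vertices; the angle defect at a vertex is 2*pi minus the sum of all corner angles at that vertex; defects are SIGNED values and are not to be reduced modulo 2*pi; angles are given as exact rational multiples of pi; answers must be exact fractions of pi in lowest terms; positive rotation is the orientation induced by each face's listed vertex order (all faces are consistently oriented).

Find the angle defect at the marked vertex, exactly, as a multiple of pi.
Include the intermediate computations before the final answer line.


Sum of corner angles at P1: (11/6)*pi
defect = 2*pi - (11/6)*pi

Answer: defect(P1) = pi/6


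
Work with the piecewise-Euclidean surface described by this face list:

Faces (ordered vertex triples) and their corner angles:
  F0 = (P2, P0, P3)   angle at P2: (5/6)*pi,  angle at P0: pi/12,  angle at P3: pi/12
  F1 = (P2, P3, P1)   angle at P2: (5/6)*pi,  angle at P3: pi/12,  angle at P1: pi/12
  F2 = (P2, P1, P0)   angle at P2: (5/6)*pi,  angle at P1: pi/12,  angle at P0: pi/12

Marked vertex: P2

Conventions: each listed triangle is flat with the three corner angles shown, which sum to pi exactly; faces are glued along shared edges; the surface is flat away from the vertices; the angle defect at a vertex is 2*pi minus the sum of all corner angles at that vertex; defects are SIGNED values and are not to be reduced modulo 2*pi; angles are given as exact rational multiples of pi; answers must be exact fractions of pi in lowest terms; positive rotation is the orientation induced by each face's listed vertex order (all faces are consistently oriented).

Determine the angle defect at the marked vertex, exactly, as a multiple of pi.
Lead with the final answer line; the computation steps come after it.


Answer: defect(P2) = -pi/2

Sum of corner angles at P2: (5/2)*pi
defect = 2*pi - (5/2)*pi


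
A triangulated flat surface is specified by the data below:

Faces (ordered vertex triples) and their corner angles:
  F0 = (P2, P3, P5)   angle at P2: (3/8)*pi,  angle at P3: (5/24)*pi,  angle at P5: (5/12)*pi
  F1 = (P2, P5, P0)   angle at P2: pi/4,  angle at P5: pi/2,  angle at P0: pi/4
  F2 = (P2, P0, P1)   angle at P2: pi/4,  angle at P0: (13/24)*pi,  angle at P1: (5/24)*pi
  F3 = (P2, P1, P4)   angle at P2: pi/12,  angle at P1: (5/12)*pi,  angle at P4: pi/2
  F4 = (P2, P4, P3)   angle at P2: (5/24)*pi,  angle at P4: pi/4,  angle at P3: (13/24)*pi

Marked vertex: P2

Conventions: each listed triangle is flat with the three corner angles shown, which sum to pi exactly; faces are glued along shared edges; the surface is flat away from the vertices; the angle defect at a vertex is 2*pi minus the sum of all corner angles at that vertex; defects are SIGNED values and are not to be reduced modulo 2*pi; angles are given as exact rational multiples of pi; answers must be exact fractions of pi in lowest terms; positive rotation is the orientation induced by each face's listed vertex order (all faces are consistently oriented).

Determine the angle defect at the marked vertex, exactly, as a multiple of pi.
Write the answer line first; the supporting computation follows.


Answer: defect(P2) = (5/6)*pi

Sum of corner angles at P2: (7/6)*pi
defect = 2*pi - (7/6)*pi


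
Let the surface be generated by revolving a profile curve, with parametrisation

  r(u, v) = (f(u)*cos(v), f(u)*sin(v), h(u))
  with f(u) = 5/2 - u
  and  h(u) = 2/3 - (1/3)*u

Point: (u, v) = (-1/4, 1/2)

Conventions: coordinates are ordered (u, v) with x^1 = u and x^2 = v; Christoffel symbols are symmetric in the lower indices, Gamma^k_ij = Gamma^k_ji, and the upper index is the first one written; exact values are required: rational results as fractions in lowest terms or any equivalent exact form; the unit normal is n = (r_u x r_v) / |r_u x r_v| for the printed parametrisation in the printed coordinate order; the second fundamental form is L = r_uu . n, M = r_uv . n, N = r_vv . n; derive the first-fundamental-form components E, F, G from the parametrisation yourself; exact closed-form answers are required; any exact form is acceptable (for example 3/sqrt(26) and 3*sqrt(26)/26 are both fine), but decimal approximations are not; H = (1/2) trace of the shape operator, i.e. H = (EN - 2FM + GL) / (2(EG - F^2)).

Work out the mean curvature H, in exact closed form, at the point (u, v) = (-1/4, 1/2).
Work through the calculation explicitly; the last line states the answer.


f = 11/4, f' = -1, f'' = 0, h' = -1/3, h'' = 0
E = 10/9, F = 0, G = 121/16; answer radicand W^2 = 10/9
unnormalised second-form numerators: l = 0, m = 0, n = -11/12; L = l/sqrt(10/9), and similarly M = m/sqrt(W^2), N = n/sqrt(W^2)
H = (E*n - 2*F*m + G*l) / (2*(EG - F^2)*sqrt(W^2)); E*n - 2*F*m + G*l = -55/54, EG - F^2 = 605/72, so H = (-2/33)/sqrt(10/9)

Answer: H = -sqrt(10)/55


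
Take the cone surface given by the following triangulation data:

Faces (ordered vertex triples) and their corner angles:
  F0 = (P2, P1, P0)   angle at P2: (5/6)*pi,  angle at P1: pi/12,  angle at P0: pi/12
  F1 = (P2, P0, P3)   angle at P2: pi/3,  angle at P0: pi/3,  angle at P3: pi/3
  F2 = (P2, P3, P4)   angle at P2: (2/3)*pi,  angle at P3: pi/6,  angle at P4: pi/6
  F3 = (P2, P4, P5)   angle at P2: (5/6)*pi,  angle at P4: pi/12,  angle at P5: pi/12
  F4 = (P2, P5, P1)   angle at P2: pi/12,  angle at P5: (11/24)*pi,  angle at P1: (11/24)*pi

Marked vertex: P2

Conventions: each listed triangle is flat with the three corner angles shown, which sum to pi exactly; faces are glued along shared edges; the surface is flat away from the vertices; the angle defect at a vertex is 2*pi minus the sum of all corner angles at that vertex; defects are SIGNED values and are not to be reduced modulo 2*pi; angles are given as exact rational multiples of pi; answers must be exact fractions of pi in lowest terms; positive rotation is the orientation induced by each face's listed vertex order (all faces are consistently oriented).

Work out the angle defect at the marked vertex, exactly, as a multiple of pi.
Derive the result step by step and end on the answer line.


Sum of corner angles at P2: (11/4)*pi
defect = 2*pi - (11/4)*pi

Answer: defect(P2) = (-3/4)*pi


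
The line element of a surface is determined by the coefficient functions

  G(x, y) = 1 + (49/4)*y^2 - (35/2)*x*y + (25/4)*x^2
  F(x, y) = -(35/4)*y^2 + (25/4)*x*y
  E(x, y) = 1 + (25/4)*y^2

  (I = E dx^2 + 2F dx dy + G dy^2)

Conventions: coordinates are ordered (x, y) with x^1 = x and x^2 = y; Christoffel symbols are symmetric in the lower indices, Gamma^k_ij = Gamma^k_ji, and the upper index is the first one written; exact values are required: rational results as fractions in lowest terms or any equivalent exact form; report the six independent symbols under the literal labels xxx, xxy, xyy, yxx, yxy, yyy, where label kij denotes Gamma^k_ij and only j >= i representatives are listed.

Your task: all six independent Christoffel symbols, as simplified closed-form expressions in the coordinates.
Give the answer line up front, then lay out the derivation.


Answer: Gamma_xxx = 0, Gamma_xxy = 25*y/(25*x^2 - 70*x*y + 74*y^2 + 4), Gamma_xyy = -35*y/(25*x^2 - 70*x*y + 74*y^2 + 4), Gamma_yxx = 0, Gamma_yxy = (25*x - 35*y)/(25*x^2 - 70*x*y + 74*y^2 + 4), Gamma_yyy = (-35*x + 49*y)/(25*x^2 - 70*x*y + 74*y^2 + 4)

E = 1 + (25/4)*y^2; F = -(35/4)*y^2 + (25/4)*x*y; G = 1 + (49/4)*y^2 - (35/2)*x*y + (25/4)*x^2
Gamma^k_ij = (1/2) g^{kl} (d_i g_jl + d_j g_il - d_l g_ij), with g^inv = (1/(EG-F^2)) [[G, -F], [-F, E]]
first partials: E_x = 0, E_y = (25/2)*y, F_x = (25/4)*y, F_y = -(35/2)*y + (25/4)*x, G_x = -(35/2)*y + (25/2)*x, G_y = (49/2)*y - (35/2)*x
D = EG - F^2 = 1 + (37/2)*y^2 - (35/2)*x*y + (25/4)*x^2
expanded: Gamma^x_xx = (G E_x - 2F F_x + F E_y)/(2D), Gamma^x_xy = (G E_y - F G_x)/(2D), Gamma^x_yy = (2G F_y - G G_x - F G_y)/(2D), Gamma^y_xx = (2E F_x - E E_y - F E_x)/(2D), Gamma^y_xy = (E G_x - F E_y)/(2D), Gamma^y_yy = (E G_y - 2F F_y + F G_x)/(2D); substitute and cancel common factors


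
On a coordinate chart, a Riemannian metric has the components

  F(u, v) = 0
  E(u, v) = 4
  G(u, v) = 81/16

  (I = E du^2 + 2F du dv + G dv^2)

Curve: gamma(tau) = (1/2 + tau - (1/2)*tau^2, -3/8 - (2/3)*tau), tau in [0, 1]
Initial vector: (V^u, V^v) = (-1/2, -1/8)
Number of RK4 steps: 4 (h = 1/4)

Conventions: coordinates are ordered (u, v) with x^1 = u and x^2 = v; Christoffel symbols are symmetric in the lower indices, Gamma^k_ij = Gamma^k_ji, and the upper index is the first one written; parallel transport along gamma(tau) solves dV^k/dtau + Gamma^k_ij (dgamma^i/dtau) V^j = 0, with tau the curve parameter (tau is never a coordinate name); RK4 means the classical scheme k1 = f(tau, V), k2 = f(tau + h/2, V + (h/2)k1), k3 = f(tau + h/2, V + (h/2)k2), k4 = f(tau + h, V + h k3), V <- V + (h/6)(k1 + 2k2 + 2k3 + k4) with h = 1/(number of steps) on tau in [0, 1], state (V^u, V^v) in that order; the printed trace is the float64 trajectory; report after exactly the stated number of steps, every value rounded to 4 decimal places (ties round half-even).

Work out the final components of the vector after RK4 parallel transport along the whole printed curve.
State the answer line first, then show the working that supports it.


Answer: V^u = -0.5000, V^v = -0.1250

gamma'(tau) = (1 - tau, -2/3); f(tau, V)^k = -Gamma^k_ij(gamma(tau)) gamma'^i(tau) V^j; h = 1/4; intermediate values shown to 6 dp
curve data and Christoffel symbols at the stage parameters:
  tau = 0.000000: gamma = (0.500000, -0.375000), gamma' = (1.000000, -0.666667); Gamma_uuu = 0.000000, Gamma_uuv = 0.000000, Gamma_uvv = 0.000000, Gamma_vuu = 0.000000, Gamma_vuv = 0.000000, Gamma_vvv = 0.000000
  tau = 0.125000: gamma = (0.617188, -0.458333), gamma' = (0.875000, -0.666667); Gamma_uuu = 0.000000, Gamma_uuv = 0.000000, Gamma_uvv = 0.000000, Gamma_vuu = 0.000000, Gamma_vuv = 0.000000, Gamma_vvv = 0.000000
  tau = 0.250000: gamma = (0.718750, -0.541667), gamma' = (0.750000, -0.666667); Gamma_uuu = 0.000000, Gamma_uuv = 0.000000, Gamma_uvv = 0.000000, Gamma_vuu = 0.000000, Gamma_vuv = 0.000000, Gamma_vvv = 0.000000
  tau = 0.375000: gamma = (0.804688, -0.625000), gamma' = (0.625000, -0.666667); Gamma_uuu = 0.000000, Gamma_uuv = 0.000000, Gamma_uvv = 0.000000, Gamma_vuu = 0.000000, Gamma_vuv = 0.000000, Gamma_vvv = 0.000000
  tau = 0.500000: gamma = (0.875000, -0.708333), gamma' = (0.500000, -0.666667); Gamma_uuu = 0.000000, Gamma_uuv = 0.000000, Gamma_uvv = 0.000000, Gamma_vuu = 0.000000, Gamma_vuv = 0.000000, Gamma_vvv = 0.000000
  tau = 0.625000: gamma = (0.929688, -0.791667), gamma' = (0.375000, -0.666667); Gamma_uuu = 0.000000, Gamma_uuv = 0.000000, Gamma_uvv = 0.000000, Gamma_vuu = 0.000000, Gamma_vuv = 0.000000, Gamma_vvv = 0.000000
  tau = 0.750000: gamma = (0.968750, -0.875000), gamma' = (0.250000, -0.666667); Gamma_uuu = 0.000000, Gamma_uuv = 0.000000, Gamma_uvv = 0.000000, Gamma_vuu = 0.000000, Gamma_vuv = 0.000000, Gamma_vvv = 0.000000
  tau = 0.875000: gamma = (0.992188, -0.958333), gamma' = (0.125000, -0.666667); Gamma_uuu = 0.000000, Gamma_uuv = 0.000000, Gamma_uvv = 0.000000, Gamma_vuu = 0.000000, Gamma_vuv = 0.000000, Gamma_vvv = 0.000000
  tau = 1.000000: gamma = (1.000000, -1.041667), gamma' = (0.000000, -0.666667); Gamma_uuu = 0.000000, Gamma_uuv = 0.000000, Gamma_uvv = 0.000000, Gamma_vuu = 0.000000, Gamma_vuv = 0.000000, Gamma_vvv = 0.000000
step 0: V^u = -0.5000, V^v = -0.1250
step 1: k1 = (0.000000, 0.000000), k2 = (0.000000, 0.000000), k3 = (0.000000, 0.000000), k4 = (0.000000, 0.000000); V <- V + (h/6)(k1 + 2k2 + 2k3 + k4): V^u = -0.5000, V^v = -0.1250
step 2: k1 = (0.000000, 0.000000), k2 = (0.000000, 0.000000), k3 = (0.000000, 0.000000), k4 = (0.000000, 0.000000); V <- V + (h/6)(k1 + 2k2 + 2k3 + k4): V^u = -0.5000, V^v = -0.1250
step 3: k1 = (0.000000, 0.000000), k2 = (0.000000, 0.000000), k3 = (0.000000, 0.000000), k4 = (0.000000, 0.000000); V <- V + (h/6)(k1 + 2k2 + 2k3 + k4): V^u = -0.5000, V^v = -0.1250
step 4: k1 = (0.000000, 0.000000), k2 = (0.000000, 0.000000), k3 = (0.000000, 0.000000), k4 = (0.000000, 0.000000); V <- V + (h/6)(k1 + 2k2 + 2k3 + k4): V^u = -0.5000, V^v = -0.1250


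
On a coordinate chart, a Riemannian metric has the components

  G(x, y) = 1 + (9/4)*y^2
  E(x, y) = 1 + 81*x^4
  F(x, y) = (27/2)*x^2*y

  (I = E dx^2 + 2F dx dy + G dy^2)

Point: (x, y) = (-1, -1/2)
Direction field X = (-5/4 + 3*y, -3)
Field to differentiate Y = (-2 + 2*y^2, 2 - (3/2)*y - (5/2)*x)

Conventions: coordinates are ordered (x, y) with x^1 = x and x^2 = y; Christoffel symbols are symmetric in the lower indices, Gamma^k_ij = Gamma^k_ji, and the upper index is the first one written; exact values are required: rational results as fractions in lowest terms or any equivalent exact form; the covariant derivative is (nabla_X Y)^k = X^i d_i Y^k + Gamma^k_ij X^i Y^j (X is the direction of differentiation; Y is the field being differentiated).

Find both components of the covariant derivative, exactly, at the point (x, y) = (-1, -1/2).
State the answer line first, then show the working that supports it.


Answer: (nabla_X Y)^x = -6168/1321, (nabla_X Y)^y = 129607/10568

E = 82, F = -27/4, G = 25/16 at the point
E_x = -324, E_y = 0, F_x = 27/2, F_y = 27/2, G_x = 0, G_y = -9/4
EG - F^2 = 1321/16;  g^inv = (16/1321) * [[25/16, 27/4], [27/4, 82]]
first-kind symbols [ij,l] = (1/2)(d_i g_jl + d_j g_il - d_l g_ij): [xx,x] = E_x/2 = -162, [xx,y] = F_x - E_y/2 = 27/2, [xy,x] = E_y/2 = 0, [xy,y] = G_x/2 = 0, [yy,x] = F_y - G_x/2 = 27/2, [yy,y] = G_y/2 = -9/8
Gamma^x_ij = (G*[ij,x] - F*[ij,y])/(EG - F^2), Gamma^y_ij = (E*[ij,y] - F*[ij,x])/(EG - F^2)
Gamma_xxx = -2592/1321, Gamma_xxy = 0, Gamma_xyy = 216/1321, Gamma_yxx = 216/1321, Gamma_yxy = 0, Gamma_yyy = -18/1321
X = (-11/4, -3), Y = (-3/2, 21/4) at the point


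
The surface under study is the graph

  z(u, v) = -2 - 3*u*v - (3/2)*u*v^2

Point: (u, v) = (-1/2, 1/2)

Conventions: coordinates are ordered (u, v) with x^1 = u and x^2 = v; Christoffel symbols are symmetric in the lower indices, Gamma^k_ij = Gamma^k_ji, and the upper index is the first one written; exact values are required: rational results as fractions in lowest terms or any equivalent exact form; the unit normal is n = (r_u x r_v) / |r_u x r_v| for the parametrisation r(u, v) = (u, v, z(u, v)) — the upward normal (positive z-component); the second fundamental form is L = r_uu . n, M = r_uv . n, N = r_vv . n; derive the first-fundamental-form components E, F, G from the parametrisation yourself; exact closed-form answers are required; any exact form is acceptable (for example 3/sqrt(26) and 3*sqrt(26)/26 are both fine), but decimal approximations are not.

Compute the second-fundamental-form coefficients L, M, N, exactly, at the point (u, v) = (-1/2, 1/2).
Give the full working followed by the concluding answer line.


z_u = -15/8, z_v = 9/4, z_uu = 0, z_uv = -9/2, z_vv = 3/2
E = 289/64, F = -135/32, G = 97/16; answer radicand W^2 = 613/64
unnormalised second-form numerators: l = 0, m = -9/2, n = 3/2; L = l/sqrt(613/64), and similarly M = m/sqrt(W^2), N = n/sqrt(W^2)

Answer: L = 0, M = -36*sqrt(613)/613, N = 12*sqrt(613)/613


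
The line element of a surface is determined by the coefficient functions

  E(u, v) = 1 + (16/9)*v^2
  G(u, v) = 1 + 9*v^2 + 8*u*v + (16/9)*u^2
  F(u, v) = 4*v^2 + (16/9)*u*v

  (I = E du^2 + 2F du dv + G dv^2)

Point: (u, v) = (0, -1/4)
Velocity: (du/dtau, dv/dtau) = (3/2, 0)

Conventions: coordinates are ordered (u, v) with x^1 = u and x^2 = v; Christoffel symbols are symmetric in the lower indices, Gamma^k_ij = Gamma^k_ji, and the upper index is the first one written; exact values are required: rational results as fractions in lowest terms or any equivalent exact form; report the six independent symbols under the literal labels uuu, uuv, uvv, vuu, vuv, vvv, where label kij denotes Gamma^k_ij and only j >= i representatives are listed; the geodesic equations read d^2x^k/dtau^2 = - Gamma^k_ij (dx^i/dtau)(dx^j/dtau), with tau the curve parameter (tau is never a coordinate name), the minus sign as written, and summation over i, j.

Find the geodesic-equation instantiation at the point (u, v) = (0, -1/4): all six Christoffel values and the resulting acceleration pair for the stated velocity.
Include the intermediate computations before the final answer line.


E = 10/9, F = 1/4, G = 25/16 at the point
E_u = 0, E_v = -8/9, F_u = -4/9, F_v = -2, G_u = -2, G_v = -9/2
EG - F^2 = 241/144;  g^inv = (144/241) * [[25/16, -1/4], [-1/4, 10/9]]
first-kind symbols [ij,l] = (1/2)(d_i g_jl + d_j g_il - d_l g_ij): [uu,u] = E_u/2 = 0, [uu,v] = F_u - E_v/2 = 0, [uv,u] = E_v/2 = -4/9, [uv,v] = G_u/2 = -1, [vv,u] = F_v - G_u/2 = -1, [vv,v] = G_v/2 = -9/4
Gamma^u_ij = (G*[ij,u] - F*[ij,v])/(EG - F^2), Gamma^v_ij = (E*[ij,v] - F*[ij,u])/(EG - F^2)
Gamma_uuu = 0, Gamma_uuv = -64/241, Gamma_uvv = -144/241, Gamma_vuu = 0, Gamma_vuv = -144/241, Gamma_vvv = -324/241
d^2u/dtau^2 = -(Gamma_uuu*(3/2)^2 + 2*Gamma_uuv*(3/2)*(0) + Gamma_uvv*(0)^2) = 0
d^2v/dtau^2 = -(Gamma_vuu*(3/2)^2 + 2*Gamma_vuv*(3/2)*(0) + Gamma_vvv*(0)^2) = 0

Answer: Gamma_uuu = 0, Gamma_uuv = -64/241, Gamma_uvv = -144/241, Gamma_vuu = 0, Gamma_vuv = -144/241, Gamma_vvv = -324/241; accelerations (d^2u/dtau^2, d^2v/dtau^2) = (0, 0)
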